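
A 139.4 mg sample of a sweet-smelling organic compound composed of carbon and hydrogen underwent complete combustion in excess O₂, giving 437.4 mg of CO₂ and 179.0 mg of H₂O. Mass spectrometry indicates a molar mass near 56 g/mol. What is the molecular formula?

mol C = 0.4374 g CO₂ ÷ 44.009 g/mol = 0.0099389 mol
mol H = 2 × 0.1790 g H₂O ÷ 18.015 g/mol = 0.019872 mol
Divide by the smallest (0.0099389 mol): C 1.000, H 1.999
Empirical formula: CH2
Empirical-formula mass = 14.03 g/mol; 56 ÷ 14.03 ≈ 4, so the molecular formula is C4H8.

C4H8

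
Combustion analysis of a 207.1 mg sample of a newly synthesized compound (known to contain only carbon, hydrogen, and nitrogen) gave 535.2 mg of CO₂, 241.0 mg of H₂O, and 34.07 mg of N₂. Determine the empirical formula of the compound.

C5H11N

mol C = 0.5352 g CO₂ ÷ 44.009 g/mol = 0.012161 mol
mol H = 2 × 0.2410 g H₂O ÷ 18.015 g/mol = 0.026755 mol
mol N = 2 × 0.03407 g N₂ ÷ 28.014 g/mol = 0.0024324 mol
Divide by the smallest (0.0024324 mol): C 5.000, H 11.000, N 1.000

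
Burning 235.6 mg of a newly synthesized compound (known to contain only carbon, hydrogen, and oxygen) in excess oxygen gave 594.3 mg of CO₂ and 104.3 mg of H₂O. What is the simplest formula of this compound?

mol C = 0.5943 g CO₂ ÷ 44.009 g/mol = 0.013504 mol
mol H = 2 × 0.1043 g H₂O ÷ 18.015 g/mol = 0.011579 mol
mass O = 0.2356 − (0.16220 + 0.011672) = 0.061731 g → mol O = 0.061731 ÷ 15.999 = 0.0038584 mol
Divide by the smallest (0.0038584 mol): C 3.500, H 3.001, O 1.000
Multiplying each by 2 gives whole numbers: C 7.00, H 6.00, O 2.00

C7H6O2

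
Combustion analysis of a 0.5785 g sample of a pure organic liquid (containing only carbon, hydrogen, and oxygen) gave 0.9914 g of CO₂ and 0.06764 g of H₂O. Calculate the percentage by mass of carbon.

mol C = 0.9914 g CO₂ ÷ 44.009 g/mol = 0.022527 mol
mol H = 2 × 0.06764 g H₂O ÷ 18.015 g/mol = 0.0075093 mol
mass O = 0.5785 − (0.27057 + 0.0075694) = 0.30036 g → mol O = 0.30036 ÷ 15.999 = 0.018773 mol
mass % C = 0.27057 g ÷ 0.5785 g × 100%

46.77%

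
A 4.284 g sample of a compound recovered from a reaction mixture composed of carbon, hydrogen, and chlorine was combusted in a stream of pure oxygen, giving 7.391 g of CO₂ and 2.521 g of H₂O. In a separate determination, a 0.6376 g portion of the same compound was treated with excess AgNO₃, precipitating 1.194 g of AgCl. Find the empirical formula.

C3H5Cl

mol C = 7.391 g CO₂ ÷ 44.009 g/mol = 0.16794 mol
mol H = 2 × 2.521 g H₂O ÷ 18.015 g/mol = 0.27988 mol
From the AgCl data: mol Cl per gram of compound = (1.194 ÷ 143.318) ÷ 0.6376 = 0.013066 mol/g, so in the 4.284 g combustion sample mol Cl = 0.055976 mol
Divide by the smallest (0.055976 mol): C 3.000, H 5.000, Cl 1.000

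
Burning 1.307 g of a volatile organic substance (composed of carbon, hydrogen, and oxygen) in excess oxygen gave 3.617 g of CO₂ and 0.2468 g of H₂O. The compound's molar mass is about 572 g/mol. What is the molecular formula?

mol C = 3.617 g CO₂ ÷ 44.009 g/mol = 0.082188 mol
mol H = 2 × 0.2468 g H₂O ÷ 18.015 g/mol = 0.027399 mol
mass O = 1.307 − (0.98716 + 0.027619) = 0.29222 g → mol O = 0.29222 ÷ 15.999 = 0.018265 mol
Divide by the smallest (0.018265 mol): C 4.500, H 1.500, O 1.000
Multiplying each by 2 gives whole numbers: C 9.00, H 3.00, O 2.00
Empirical formula: C9H3O2
Empirical-formula mass = 143.12 g/mol; 572 ÷ 143.12 ≈ 4, so the molecular formula is C36H12O8.

C36H12O8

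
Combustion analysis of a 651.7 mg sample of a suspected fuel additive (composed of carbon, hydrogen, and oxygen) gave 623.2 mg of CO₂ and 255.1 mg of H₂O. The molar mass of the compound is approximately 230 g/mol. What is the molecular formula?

mol C = 0.6232 g CO₂ ÷ 44.009 g/mol = 0.014161 mol
mol H = 2 × 0.2551 g H₂O ÷ 18.015 g/mol = 0.028321 mol
mass O = 0.6517 − (0.17008 + 0.028547) = 0.45307 g → mol O = 0.45307 ÷ 15.999 = 0.028319 mol
Divide by the smallest (0.014161 mol): C 1.000, H 2.000, O 2.000
Empirical formula: CH2O2
Empirical-formula mass = 46.02 g/mol; 230 ÷ 46.02 ≈ 5, so the molecular formula is C5H10O10.

C5H10O10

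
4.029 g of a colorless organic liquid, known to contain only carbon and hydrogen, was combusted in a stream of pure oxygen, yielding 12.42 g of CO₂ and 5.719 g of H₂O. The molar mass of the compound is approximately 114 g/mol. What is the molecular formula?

mol C = 12.42 g CO₂ ÷ 44.009 g/mol = 0.28222 mol
mol H = 2 × 5.719 g H₂O ÷ 18.015 g/mol = 0.63492 mol
Divide by the smallest (0.28222 mol): C 1.000, H 2.250
Multiplying each by 4 gives whole numbers: C 4.00, H 9.00
Empirical formula: C4H9
Empirical-formula mass = 57.12 g/mol; 114 ÷ 57.12 ≈ 2, so the molecular formula is C8H18.

C8H18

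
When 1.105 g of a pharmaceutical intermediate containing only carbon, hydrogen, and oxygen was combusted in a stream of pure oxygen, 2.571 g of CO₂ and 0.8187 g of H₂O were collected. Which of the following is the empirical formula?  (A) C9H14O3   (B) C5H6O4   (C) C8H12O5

(A) C9H14O3

mol C = 2.571 g CO₂ ÷ 44.009 g/mol = 0.058420 mol
mol H = 2 × 0.8187 g H₂O ÷ 18.015 g/mol = 0.090891 mol
mass O = 1.105 − (0.70168 + 0.091618) = 0.31170 g → mol O = 0.31170 ÷ 15.999 = 0.019483 mol
Divide by the smallest (0.019483 mol): C 2.999, H 4.665, O 1.000
Multiplying each by 3 gives whole numbers: C 9.00, H 14.00, O 3.00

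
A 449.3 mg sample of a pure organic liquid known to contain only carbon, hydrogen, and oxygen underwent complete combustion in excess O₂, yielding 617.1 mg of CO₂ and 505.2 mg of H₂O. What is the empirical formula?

mol C = 0.6171 g CO₂ ÷ 44.009 g/mol = 0.014022 mol
mol H = 2 × 0.5052 g H₂O ÷ 18.015 g/mol = 0.056087 mol
mass O = 0.4493 − (0.16842 + 0.056535) = 0.22434 g → mol O = 0.22434 ÷ 15.999 = 0.014022 mol
Divide by the smallest (0.014022 mol): C 1.000, H 4.000, O 1.000

CH4O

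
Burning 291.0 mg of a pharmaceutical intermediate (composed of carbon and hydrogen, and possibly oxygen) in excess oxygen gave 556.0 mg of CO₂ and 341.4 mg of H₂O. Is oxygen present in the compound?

mol C = 0.5560 g CO₂ ÷ 44.009 g/mol = 0.012634 mol
mol H = 2 × 0.3414 g H₂O ÷ 18.015 g/mol = 0.037902 mol
C and H account for only 0.18995 g of the 0.2910 g sample; the remaining 0.10105 g must be oxygen.

yes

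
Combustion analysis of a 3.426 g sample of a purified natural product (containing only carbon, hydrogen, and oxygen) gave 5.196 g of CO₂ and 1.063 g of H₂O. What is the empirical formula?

CHO

mol C = 5.196 g CO₂ ÷ 44.009 g/mol = 0.11807 mol
mol H = 2 × 1.063 g H₂O ÷ 18.015 g/mol = 0.11801 mol
mass O = 3.426 − (1.4181 + 0.11896) = 1.8889 g → mol O = 1.8889 ÷ 15.999 = 0.11807 mol
Divide by the smallest (0.11801 mol): C 1.000, H 1.000, O 1.000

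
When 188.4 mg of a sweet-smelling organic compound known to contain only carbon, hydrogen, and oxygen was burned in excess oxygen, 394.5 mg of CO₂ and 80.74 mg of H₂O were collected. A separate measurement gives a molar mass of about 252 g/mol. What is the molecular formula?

C12H12O6

mol C = 0.3945 g CO₂ ÷ 44.009 g/mol = 0.0089641 mol
mol H = 2 × 0.08074 g H₂O ÷ 18.015 g/mol = 0.0089636 mol
mass O = 0.1884 − (0.10767 + 0.0090354) = 0.071697 g → mol O = 0.071697 ÷ 15.999 = 0.0044814 mol
Divide by the smallest (0.0044814 mol): C 2.000, H 2.000, O 1.000
Empirical formula: C2H2O
Empirical-formula mass = 42.04 g/mol; 252 ÷ 42.04 ≈ 6, so the molecular formula is C12H12O6.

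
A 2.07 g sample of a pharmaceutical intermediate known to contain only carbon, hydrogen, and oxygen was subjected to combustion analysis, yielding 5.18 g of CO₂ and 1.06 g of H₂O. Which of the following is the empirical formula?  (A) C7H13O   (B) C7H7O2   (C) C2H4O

(B) C7H7O2

mol C = 5.18 g CO₂ ÷ 44.009 g/mol = 0.1177 mol
mol H = 2 × 1.06 g H₂O ÷ 18.015 g/mol = 0.1177 mol
mass O = 2.07 − (1.414 + 0.1186) = 0.5376 g → mol O = 0.5376 ÷ 15.999 = 0.03360 mol
Divide by the smallest (0.03360 mol): C 3.503, H 3.502, O 1.000
Multiplying each by 2 gives whole numbers: C 7.01, H 7.00, O 2.00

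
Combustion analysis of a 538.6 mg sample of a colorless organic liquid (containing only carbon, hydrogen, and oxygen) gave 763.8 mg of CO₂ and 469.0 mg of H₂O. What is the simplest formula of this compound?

mol C = 0.7638 g CO₂ ÷ 44.009 g/mol = 0.017356 mol
mol H = 2 × 0.4690 g H₂O ÷ 18.015 g/mol = 0.052068 mol
mass O = 0.5386 − (0.20846 + 0.052484) = 0.27766 g → mol O = 0.27766 ÷ 15.999 = 0.017355 mol
Divide by the smallest (0.017355 mol): C 1.000, H 3.000, O 1.000

CH3O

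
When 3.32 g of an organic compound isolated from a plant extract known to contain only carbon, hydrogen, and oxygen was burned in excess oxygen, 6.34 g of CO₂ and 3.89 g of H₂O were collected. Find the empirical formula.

mol C = 6.34 g CO₂ ÷ 44.009 g/mol = 0.1441 mol
mol H = 2 × 3.89 g H₂O ÷ 18.015 g/mol = 0.4319 mol
mass O = 3.32 − (1.730 + 0.4353) = 1.154 g → mol O = 1.154 ÷ 15.999 = 0.07215 mol
Divide by the smallest (0.07215 mol): C 1.997, H 5.985, O 1.000

C2H6O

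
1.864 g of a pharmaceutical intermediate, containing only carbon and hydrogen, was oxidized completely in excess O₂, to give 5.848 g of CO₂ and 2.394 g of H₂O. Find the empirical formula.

mol C = 5.848 g CO₂ ÷ 44.009 g/mol = 0.13288 mol
mol H = 2 × 2.394 g H₂O ÷ 18.015 g/mol = 0.26578 mol
Divide by the smallest (0.13288 mol): C 1.000, H 2.000

CH2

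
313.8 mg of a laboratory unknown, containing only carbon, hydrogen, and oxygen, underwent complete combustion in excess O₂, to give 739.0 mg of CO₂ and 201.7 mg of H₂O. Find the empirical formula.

C3H4O

mol C = 0.7390 g CO₂ ÷ 44.009 g/mol = 0.016792 mol
mol H = 2 × 0.2017 g H₂O ÷ 18.015 g/mol = 0.022392 mol
mass O = 0.3138 − (0.20169 + 0.022572) = 0.089539 g → mol O = 0.089539 ÷ 15.999 = 0.0055966 mol
Divide by the smallest (0.0055966 mol): C 3.000, H 4.001, O 1.000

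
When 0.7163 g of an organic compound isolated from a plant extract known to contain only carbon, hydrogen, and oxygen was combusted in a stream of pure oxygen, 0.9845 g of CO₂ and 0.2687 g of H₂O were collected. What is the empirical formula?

mol C = 0.9845 g CO₂ ÷ 44.009 g/mol = 0.022370 mol
mol H = 2 × 0.2687 g H₂O ÷ 18.015 g/mol = 0.029831 mol
mass O = 0.7163 − (0.26869 + 0.030069) = 0.41754 g → mol O = 0.41754 ÷ 15.999 = 0.026098 mol
Divide by the smallest (0.022370 mol): C 1.000, H 1.333, O 1.167
Multiplying each by 6 gives whole numbers: C 6.00, H 8.00, O 7.00

C6H8O7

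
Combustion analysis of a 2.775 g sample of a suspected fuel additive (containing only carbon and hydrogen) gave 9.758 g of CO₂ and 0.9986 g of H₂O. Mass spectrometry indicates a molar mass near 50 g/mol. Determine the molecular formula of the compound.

C4H2

mol C = 9.758 g CO₂ ÷ 44.009 g/mol = 0.22173 mol
mol H = 2 × 0.9986 g H₂O ÷ 18.015 g/mol = 0.11086 mol
Divide by the smallest (0.11086 mol): C 2.000, H 1.000
Empirical formula: C2H
Empirical-formula mass = 25.03 g/mol; 50 ÷ 25.03 ≈ 2, so the molecular formula is C4H2.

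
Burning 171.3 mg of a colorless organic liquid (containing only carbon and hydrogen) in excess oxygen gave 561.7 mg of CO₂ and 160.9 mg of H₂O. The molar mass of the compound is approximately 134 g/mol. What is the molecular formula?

C10H14

mol C = 0.5617 g CO₂ ÷ 44.009 g/mol = 0.012763 mol
mol H = 2 × 0.1609 g H₂O ÷ 18.015 g/mol = 0.017863 mol
Divide by the smallest (0.012763 mol): C 1.000, H 1.400
Multiplying each by 5 gives whole numbers: C 5.00, H 7.00
Empirical formula: C5H7
Empirical-formula mass = 67.11 g/mol; 134 ÷ 67.11 ≈ 2, so the molecular formula is C10H14.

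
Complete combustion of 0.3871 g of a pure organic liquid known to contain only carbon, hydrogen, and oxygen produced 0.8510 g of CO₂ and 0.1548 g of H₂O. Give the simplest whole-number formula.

C9H8O4

mol C = 0.8510 g CO₂ ÷ 44.009 g/mol = 0.019337 mol
mol H = 2 × 0.1548 g H₂O ÷ 18.015 g/mol = 0.017186 mol
mass O = 0.3871 − (0.23226 + 0.017323) = 0.13752 g → mol O = 0.13752 ÷ 15.999 = 0.0085956 mol
Divide by the smallest (0.0085956 mol): C 2.250, H 1.999, O 1.000
Multiplying each by 4 gives whole numbers: C 9.00, H 8.00, O 4.00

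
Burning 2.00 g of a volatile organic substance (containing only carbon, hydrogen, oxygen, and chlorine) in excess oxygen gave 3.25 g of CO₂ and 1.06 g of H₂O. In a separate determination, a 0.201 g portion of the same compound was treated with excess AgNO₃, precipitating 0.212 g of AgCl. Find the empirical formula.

C5H8ClO2

mol C = 3.25 g CO₂ ÷ 44.009 g/mol = 0.07385 mol
mol H = 2 × 1.06 g H₂O ÷ 18.015 g/mol = 0.1177 mol
From the AgCl data: mol Cl per gram of compound = (0.212 ÷ 143.318) ÷ 0.201 = 0.007359 mol/g, so in the 2.00 g combustion sample mol Cl = 0.01472 mol
mass O = 2.00 − (0.8870 + 0.1186 + 0.5218) = 0.4726 g → mol O = 0.4726 ÷ 15.999 = 0.02954 mol
Divide by the smallest (0.01472 mol): C 5.017, H 7.995, Cl 1.000, O 2.007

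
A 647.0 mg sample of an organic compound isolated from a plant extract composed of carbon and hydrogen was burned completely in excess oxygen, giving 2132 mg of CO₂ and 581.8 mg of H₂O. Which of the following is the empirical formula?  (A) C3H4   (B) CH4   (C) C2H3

mol C = 2.132 g CO₂ ÷ 44.009 g/mol = 0.048445 mol
mol H = 2 × 0.5818 g H₂O ÷ 18.015 g/mol = 0.064591 mol
Divide by the smallest (0.048445 mol): C 1.000, H 1.333
Multiplying each by 3 gives whole numbers: C 3.00, H 4.00

(A) C3H4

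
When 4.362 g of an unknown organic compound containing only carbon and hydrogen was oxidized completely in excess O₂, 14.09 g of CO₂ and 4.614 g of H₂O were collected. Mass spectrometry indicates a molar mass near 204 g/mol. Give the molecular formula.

mol C = 14.09 g CO₂ ÷ 44.009 g/mol = 0.32016 mol
mol H = 2 × 4.614 g H₂O ÷ 18.015 g/mol = 0.51224 mol
Divide by the smallest (0.32016 mol): C 1.000, H 1.600
Multiplying each by 5 gives whole numbers: C 5.00, H 8.00
Empirical formula: C5H8
Empirical-formula mass = 68.12 g/mol; 204 ÷ 68.12 ≈ 3, so the molecular formula is C15H24.

C15H24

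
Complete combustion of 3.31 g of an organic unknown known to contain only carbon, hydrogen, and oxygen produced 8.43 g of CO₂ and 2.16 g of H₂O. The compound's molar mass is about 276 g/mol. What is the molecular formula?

mol C = 8.43 g CO₂ ÷ 44.009 g/mol = 0.1916 mol
mol H = 2 × 2.16 g H₂O ÷ 18.015 g/mol = 0.2398 mol
mass O = 3.31 − (2.301 + 0.2417) = 0.7676 g → mol O = 0.7676 ÷ 15.999 = 0.04798 mol
Divide by the smallest (0.04798 mol): C 3.993, H 4.998, O 1.000
Empirical formula: C4H5O
Empirical-formula mass = 69.08 g/mol; 276 ÷ 69.08 ≈ 4, so the molecular formula is C16H20O4.

C16H20O4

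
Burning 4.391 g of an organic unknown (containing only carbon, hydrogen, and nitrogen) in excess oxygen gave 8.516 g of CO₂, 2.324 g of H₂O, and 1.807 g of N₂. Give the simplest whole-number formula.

mol C = 8.516 g CO₂ ÷ 44.009 g/mol = 0.19351 mol
mol H = 2 × 2.324 g H₂O ÷ 18.015 g/mol = 0.25801 mol
mol N = 2 × 1.807 g N₂ ÷ 28.014 g/mol = 0.12901 mol
Divide by the smallest (0.12901 mol): C 1.500, H 2.000, N 1.000
Multiplying each by 2 gives whole numbers: C 3.00, H 4.00, N 2.00

C3H4N2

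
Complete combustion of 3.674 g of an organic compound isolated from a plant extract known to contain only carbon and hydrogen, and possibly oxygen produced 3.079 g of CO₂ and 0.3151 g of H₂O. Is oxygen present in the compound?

mol C = 3.079 g CO₂ ÷ 44.009 g/mol = 0.069963 mol
mol H = 2 × 0.3151 g H₂O ÷ 18.015 g/mol = 0.034982 mol
C and H account for only 0.87559 g of the 3.674 g sample; the remaining 2.7984 g must be oxygen.

yes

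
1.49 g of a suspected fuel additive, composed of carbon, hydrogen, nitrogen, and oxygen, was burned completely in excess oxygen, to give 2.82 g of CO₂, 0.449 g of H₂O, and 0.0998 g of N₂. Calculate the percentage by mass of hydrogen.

mol C = 2.82 g CO₂ ÷ 44.009 g/mol = 0.06408 mol
mol H = 2 × 0.449 g H₂O ÷ 18.015 g/mol = 0.04985 mol
mol N = 2 × 0.0998 g N₂ ÷ 28.014 g/mol = 0.007125 mol
mass O = 1.49 − (0.7696 + 0.05025 + 0.09980) = 0.5703 g → mol O = 0.5703 ÷ 15.999 = 0.03565 mol
mass % H = 0.05025 g ÷ 1.49 g × 100%

3.4%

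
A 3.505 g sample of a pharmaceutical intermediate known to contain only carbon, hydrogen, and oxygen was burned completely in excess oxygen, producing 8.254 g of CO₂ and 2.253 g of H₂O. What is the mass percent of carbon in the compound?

mol C = 8.254 g CO₂ ÷ 44.009 g/mol = 0.18755 mol
mol H = 2 × 2.253 g H₂O ÷ 18.015 g/mol = 0.25012 mol
mass O = 3.505 − (2.2527 + 0.25213) = 1.0002 g → mol O = 1.0002 ÷ 15.999 = 0.062515 mol
mass % C = 2.2527 g ÷ 3.505 g × 100%

64.27%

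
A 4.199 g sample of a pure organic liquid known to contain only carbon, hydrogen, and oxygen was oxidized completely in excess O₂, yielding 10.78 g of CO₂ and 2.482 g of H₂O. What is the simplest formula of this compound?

mol C = 10.78 g CO₂ ÷ 44.009 g/mol = 0.24495 mol
mol H = 2 × 2.482 g H₂O ÷ 18.015 g/mol = 0.27555 mol
mass O = 4.199 − (2.9421 + 0.27775) = 0.97915 g → mol O = 0.97915 ÷ 15.999 = 0.061201 mol
Divide by the smallest (0.061201 mol): C 4.002, H 4.502, O 1.000
Multiplying each by 2 gives whole numbers: C 8.00, H 9.00, O 2.00

C8H9O2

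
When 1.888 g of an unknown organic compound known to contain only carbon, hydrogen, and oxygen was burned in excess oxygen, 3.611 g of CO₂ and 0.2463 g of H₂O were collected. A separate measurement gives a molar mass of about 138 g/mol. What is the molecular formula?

C6H2O4

mol C = 3.611 g CO₂ ÷ 44.009 g/mol = 0.082051 mol
mol H = 2 × 0.2463 g H₂O ÷ 18.015 g/mol = 0.027344 mol
mass O = 1.888 − (0.98552 + 0.027563) = 0.87492 g → mol O = 0.87492 ÷ 15.999 = 0.054686 mol
Divide by the smallest (0.027344 mol): C 3.001, H 1.000, O 2.000
Empirical formula: C3HO2
Empirical-formula mass = 69.04 g/mol; 138 ÷ 69.04 ≈ 2, so the molecular formula is C6H2O4.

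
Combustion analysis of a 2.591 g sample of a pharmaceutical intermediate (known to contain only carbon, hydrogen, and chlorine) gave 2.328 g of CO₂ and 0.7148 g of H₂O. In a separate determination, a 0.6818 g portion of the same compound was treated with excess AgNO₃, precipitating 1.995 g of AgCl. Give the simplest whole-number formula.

C2H3Cl2

mol C = 2.328 g CO₂ ÷ 44.009 g/mol = 0.052898 mol
mol H = 2 × 0.7148 g H₂O ÷ 18.015 g/mol = 0.079356 mol
From the AgCl data: mol Cl per gram of compound = (1.995 ÷ 143.318) ÷ 0.6818 = 0.020417 mol/g, so in the 2.591 g combustion sample mol Cl = 0.052900 mol
Divide by the smallest (0.052898 mol): C 1.000, H 1.500, Cl 1.000
Multiplying each by 2 gives whole numbers: C 2.00, H 3.00, Cl 2.00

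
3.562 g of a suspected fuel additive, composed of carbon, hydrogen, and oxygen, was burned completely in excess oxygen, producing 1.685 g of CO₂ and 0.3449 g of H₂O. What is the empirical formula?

mol C = 1.685 g CO₂ ÷ 44.009 g/mol = 0.038288 mol
mol H = 2 × 0.3449 g H₂O ÷ 18.015 g/mol = 0.038290 mol
mass O = 3.562 − (0.45987 + 0.038597) = 3.0635 g → mol O = 3.0635 ÷ 15.999 = 0.19148 mol
Divide by the smallest (0.038288 mol): C 1.000, H 1.000, O 5.001

CHO5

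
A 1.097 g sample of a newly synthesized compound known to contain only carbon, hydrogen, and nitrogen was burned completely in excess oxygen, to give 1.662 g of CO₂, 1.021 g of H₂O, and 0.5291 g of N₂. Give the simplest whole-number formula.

CH3N

mol C = 1.662 g CO₂ ÷ 44.009 g/mol = 0.037765 mol
mol H = 2 × 1.021 g H₂O ÷ 18.015 g/mol = 0.11335 mol
mol N = 2 × 0.5291 g N₂ ÷ 28.014 g/mol = 0.037774 mol
Divide by the smallest (0.037765 mol): C 1.000, H 3.001, N 1.000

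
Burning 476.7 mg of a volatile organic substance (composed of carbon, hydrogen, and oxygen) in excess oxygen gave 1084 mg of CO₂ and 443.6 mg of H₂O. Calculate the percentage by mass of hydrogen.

mol C = 1.084 g CO₂ ÷ 44.009 g/mol = 0.024631 mol
mol H = 2 × 0.4436 g H₂O ÷ 18.015 g/mol = 0.049248 mol
mass O = 0.4767 − (0.29585 + 0.049642) = 0.13121 g → mol O = 0.13121 ÷ 15.999 = 0.0082012 mol
mass % H = 0.049642 g ÷ 0.4767 g × 100%

10.41%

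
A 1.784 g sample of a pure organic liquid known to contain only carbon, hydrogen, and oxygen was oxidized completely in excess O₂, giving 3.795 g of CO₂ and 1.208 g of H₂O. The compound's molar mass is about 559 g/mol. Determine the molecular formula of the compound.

mol C = 3.795 g CO₂ ÷ 44.009 g/mol = 0.086232 mol
mol H = 2 × 1.208 g H₂O ÷ 18.015 g/mol = 0.13411 mol
mass O = 1.784 − (1.0357 + 0.13518) = 0.61308 g → mol O = 0.61308 ÷ 15.999 = 0.038320 mol
Divide by the smallest (0.038320 mol): C 2.250, H 3.500, O 1.000
Multiplying each by 4 gives whole numbers: C 9.00, H 14.00, O 4.00
Empirical formula: C9H14O4
Empirical-formula mass = 186.21 g/mol; 559 ÷ 186.21 ≈ 3, so the molecular formula is C27H42O12.

C27H42O12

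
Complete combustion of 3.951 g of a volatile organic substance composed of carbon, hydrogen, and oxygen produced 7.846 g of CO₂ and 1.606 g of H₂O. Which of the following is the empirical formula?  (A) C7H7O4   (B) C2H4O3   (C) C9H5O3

(A) C7H7O4

mol C = 7.846 g CO₂ ÷ 44.009 g/mol = 0.17828 mol
mol H = 2 × 1.606 g H₂O ÷ 18.015 g/mol = 0.17830 mol
mass O = 3.951 − (2.1413 + 0.17972) = 1.6299 g → mol O = 1.6299 ÷ 15.999 = 0.10188 mol
Divide by the smallest (0.10188 mol): C 1.750, H 1.750, O 1.000
Multiplying each by 4 gives whole numbers: C 7.00, H 7.00, O 4.00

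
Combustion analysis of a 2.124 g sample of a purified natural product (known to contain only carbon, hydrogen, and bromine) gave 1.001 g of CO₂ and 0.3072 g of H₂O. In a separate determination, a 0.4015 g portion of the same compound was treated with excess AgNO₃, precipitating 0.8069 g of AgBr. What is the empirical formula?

mol C = 1.001 g CO₂ ÷ 44.009 g/mol = 0.022745 mol
mol H = 2 × 0.3072 g H₂O ÷ 18.015 g/mol = 0.034105 mol
From the AgBr data: mol Br per gram of compound = (0.8069 ÷ 187.772) ÷ 0.4015 = 0.010703 mol/g, so in the 2.124 g combustion sample mol Br = 0.022733 mol
Divide by the smallest (0.022733 mol): C 1.001, H 1.500, Br 1.000
Multiplying each by 2 gives whole numbers: C 2.00, H 3.00, Br 2.00

C2H3Br2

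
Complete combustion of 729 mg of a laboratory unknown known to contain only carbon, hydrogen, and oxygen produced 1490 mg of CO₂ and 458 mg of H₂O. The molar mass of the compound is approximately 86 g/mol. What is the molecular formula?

C4H6O2

mol C = 1.49 g CO₂ ÷ 44.009 g/mol = 0.03386 mol
mol H = 2 × 0.458 g H₂O ÷ 18.015 g/mol = 0.05085 mol
mass O = 0.729 − (0.4067 + 0.05125) = 0.2711 g → mol O = 0.2711 ÷ 15.999 = 0.01694 mol
Divide by the smallest (0.01694 mol): C 1.998, H 3.001, O 1.000
Empirical formula: C2H3O
Empirical-formula mass = 43.05 g/mol; 86 ÷ 43.05 ≈ 2, so the molecular formula is C4H6O2.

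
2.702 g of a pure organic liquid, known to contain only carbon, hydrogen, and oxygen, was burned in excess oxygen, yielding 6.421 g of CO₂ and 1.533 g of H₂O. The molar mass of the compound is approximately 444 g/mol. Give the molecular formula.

mol C = 6.421 g CO₂ ÷ 44.009 g/mol = 0.14590 mol
mol H = 2 × 1.533 g H₂O ÷ 18.015 g/mol = 0.17019 mol
mass O = 2.702 − (1.7524 + 0.17155) = 0.77802 g → mol O = 0.77802 ÷ 15.999 = 0.048629 mol
Divide by the smallest (0.048629 mol): C 3.000, H 3.500, O 1.000
Multiplying each by 2 gives whole numbers: C 6.00, H 7.00, O 2.00
Empirical formula: C6H7O2
Empirical-formula mass = 111.12 g/mol; 444 ÷ 111.12 ≈ 4, so the molecular formula is C24H28O8.

C24H28O8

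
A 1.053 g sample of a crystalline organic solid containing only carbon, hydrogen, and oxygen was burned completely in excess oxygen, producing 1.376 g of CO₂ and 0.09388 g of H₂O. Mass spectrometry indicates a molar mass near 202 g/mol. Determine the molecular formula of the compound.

C6H2O8

mol C = 1.376 g CO₂ ÷ 44.009 g/mol = 0.031266 mol
mol H = 2 × 0.09388 g H₂O ÷ 18.015 g/mol = 0.010422 mol
mass O = 1.053 − (0.37554 + 0.010506) = 0.66695 g → mol O = 0.66695 ÷ 15.999 = 0.041687 mol
Divide by the smallest (0.010422 mol): C 3.000, H 1.000, O 4.000
Empirical formula: C3HO4
Empirical-formula mass = 101.04 g/mol; 202 ÷ 101.04 ≈ 2, so the molecular formula is C6H2O8.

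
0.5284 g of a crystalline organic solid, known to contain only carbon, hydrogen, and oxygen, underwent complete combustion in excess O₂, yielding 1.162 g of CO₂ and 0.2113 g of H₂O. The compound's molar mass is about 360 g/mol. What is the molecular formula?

C18H16O8

mol C = 1.162 g CO₂ ÷ 44.009 g/mol = 0.026404 mol
mol H = 2 × 0.2113 g H₂O ÷ 18.015 g/mol = 0.023458 mol
mass O = 0.5284 − (0.31713 + 0.023646) = 0.18762 g → mol O = 0.18762 ÷ 15.999 = 0.011727 mol
Divide by the smallest (0.011727 mol): C 2.252, H 2.000, O 1.000
Multiplying each by 4 gives whole numbers: C 9.01, H 8.00, O 4.00
Empirical formula: C9H8O4
Empirical-formula mass = 180.16 g/mol; 360 ÷ 180.16 ≈ 2, so the molecular formula is C18H16O8.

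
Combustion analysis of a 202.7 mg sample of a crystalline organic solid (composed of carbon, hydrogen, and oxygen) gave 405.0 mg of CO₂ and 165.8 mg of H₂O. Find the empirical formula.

mol C = 0.4050 g CO₂ ÷ 44.009 g/mol = 0.0092027 mol
mol H = 2 × 0.1658 g H₂O ÷ 18.015 g/mol = 0.018407 mol
mass O = 0.2027 − (0.11053 + 0.018554) = 0.073613 g → mol O = 0.073613 ÷ 15.999 = 0.0046011 mol
Divide by the smallest (0.0046011 mol): C 2.000, H 4.001, O 1.000

C2H4O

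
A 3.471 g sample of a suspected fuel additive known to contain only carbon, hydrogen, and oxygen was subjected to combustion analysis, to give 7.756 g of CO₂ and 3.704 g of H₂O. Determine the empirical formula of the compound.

mol C = 7.756 g CO₂ ÷ 44.009 g/mol = 0.17624 mol
mol H = 2 × 3.704 g H₂O ÷ 18.015 g/mol = 0.41121 mol
mass O = 3.471 − (2.1168 + 0.41450) = 0.93972 g → mol O = 0.93972 ÷ 15.999 = 0.058736 mol
Divide by the smallest (0.058736 mol): C 3.000, H 7.001, O 1.000

C3H7O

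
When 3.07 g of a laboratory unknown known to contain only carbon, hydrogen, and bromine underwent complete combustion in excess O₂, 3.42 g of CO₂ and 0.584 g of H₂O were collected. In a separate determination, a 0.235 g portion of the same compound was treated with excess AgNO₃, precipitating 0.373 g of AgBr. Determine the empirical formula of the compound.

mol C = 3.42 g CO₂ ÷ 44.009 g/mol = 0.07771 mol
mol H = 2 × 0.584 g H₂O ÷ 18.015 g/mol = 0.06483 mol
From the AgBr data: mol Br per gram of compound = (0.373 ÷ 187.772) ÷ 0.235 = 0.008453 mol/g, so in the 3.07 g combustion sample mol Br = 0.02595 mol
Divide by the smallest (0.02595 mol): C 2.995, H 2.498, Br 1.000
Multiplying each by 2 gives whole numbers: C 5.99, H 5.00, Br 2.00

C6H5Br2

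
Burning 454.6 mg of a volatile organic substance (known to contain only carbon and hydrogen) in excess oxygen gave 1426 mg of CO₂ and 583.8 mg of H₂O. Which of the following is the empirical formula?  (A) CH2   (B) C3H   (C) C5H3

(A) CH2

mol C = 1.426 g CO₂ ÷ 44.009 g/mol = 0.032402 mol
mol H = 2 × 0.5838 g H₂O ÷ 18.015 g/mol = 0.064813 mol
Divide by the smallest (0.032402 mol): C 1.000, H 2.000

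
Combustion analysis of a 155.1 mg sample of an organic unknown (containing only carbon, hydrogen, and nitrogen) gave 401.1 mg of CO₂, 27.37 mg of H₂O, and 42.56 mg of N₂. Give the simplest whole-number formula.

C3HN

mol C = 0.4011 g CO₂ ÷ 44.009 g/mol = 0.0091140 mol
mol H = 2 × 0.02737 g H₂O ÷ 18.015 g/mol = 0.0030386 mol
mol N = 2 × 0.04256 g N₂ ÷ 28.014 g/mol = 0.0030385 mol
Divide by the smallest (0.0030385 mol): C 3.000, H 1.000, N 1.000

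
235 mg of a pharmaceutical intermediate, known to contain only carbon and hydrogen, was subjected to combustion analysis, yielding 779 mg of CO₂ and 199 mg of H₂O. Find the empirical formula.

mol C = 0.779 g CO₂ ÷ 44.009 g/mol = 0.01770 mol
mol H = 2 × 0.199 g H₂O ÷ 18.015 g/mol = 0.02209 mol
Divide by the smallest (0.01770 mol): C 1.000, H 1.248
Multiplying each by 4 gives whole numbers: C 4.00, H 4.99

C4H5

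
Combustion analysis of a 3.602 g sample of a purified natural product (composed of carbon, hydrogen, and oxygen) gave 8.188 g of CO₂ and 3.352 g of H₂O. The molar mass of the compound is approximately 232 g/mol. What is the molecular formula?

C12H24O4

mol C = 8.188 g CO₂ ÷ 44.009 g/mol = 0.18605 mol
mol H = 2 × 3.352 g H₂O ÷ 18.015 g/mol = 0.37213 mol
mass O = 3.602 − (2.2347 + 0.37511) = 0.99221 g → mol O = 0.99221 ÷ 15.999 = 0.062017 mol
Divide by the smallest (0.062017 mol): C 3.000, H 6.001, O 1.000
Empirical formula: C3H6O
Empirical-formula mass = 58.08 g/mol; 232 ÷ 58.08 ≈ 4, so the molecular formula is C12H24O4.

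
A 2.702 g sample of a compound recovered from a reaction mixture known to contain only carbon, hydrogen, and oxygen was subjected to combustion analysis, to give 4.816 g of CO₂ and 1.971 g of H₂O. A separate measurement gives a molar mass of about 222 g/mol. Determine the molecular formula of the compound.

C9H18O6

mol C = 4.816 g CO₂ ÷ 44.009 g/mol = 0.10943 mol
mol H = 2 × 1.971 g H₂O ÷ 18.015 g/mol = 0.21882 mol
mass O = 2.702 − (1.3144 + 0.22057) = 1.1670 g → mol O = 1.1670 ÷ 15.999 = 0.072945 mol
Divide by the smallest (0.072945 mol): C 1.500, H 3.000, O 1.000
Multiplying each by 2 gives whole numbers: C 3.00, H 6.00, O 2.00
Empirical formula: C3H6O2
Empirical-formula mass = 74.08 g/mol; 222 ÷ 74.08 ≈ 3, so the molecular formula is C9H18O6.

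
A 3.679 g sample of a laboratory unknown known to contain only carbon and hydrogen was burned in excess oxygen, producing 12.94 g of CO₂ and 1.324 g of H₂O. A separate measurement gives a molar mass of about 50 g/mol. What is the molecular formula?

C4H2

mol C = 12.94 g CO₂ ÷ 44.009 g/mol = 0.29403 mol
mol H = 2 × 1.324 g H₂O ÷ 18.015 g/mol = 0.14699 mol
Divide by the smallest (0.14699 mol): C 2.000, H 1.000
Empirical formula: C2H
Empirical-formula mass = 25.03 g/mol; 50 ÷ 25.03 ≈ 2, so the molecular formula is C4H2.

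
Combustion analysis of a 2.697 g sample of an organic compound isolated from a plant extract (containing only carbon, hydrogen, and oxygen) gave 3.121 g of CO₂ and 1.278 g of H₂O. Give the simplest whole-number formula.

mol C = 3.121 g CO₂ ÷ 44.009 g/mol = 0.070917 mol
mol H = 2 × 1.278 g H₂O ÷ 18.015 g/mol = 0.14188 mol
mass O = 2.697 − (0.85179 + 0.14302) = 1.7022 g → mol O = 1.7022 ÷ 15.999 = 0.10639 mol
Divide by the smallest (0.070917 mol): C 1.000, H 2.001, O 1.500
Multiplying each by 2 gives whole numbers: C 2.00, H 4.00, O 3.00

C2H4O3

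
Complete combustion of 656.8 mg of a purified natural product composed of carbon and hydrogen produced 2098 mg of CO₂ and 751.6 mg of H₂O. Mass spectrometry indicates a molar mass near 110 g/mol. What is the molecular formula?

mol C = 2.098 g CO₂ ÷ 44.009 g/mol = 0.047672 mol
mol H = 2 × 0.7516 g H₂O ÷ 18.015 g/mol = 0.083442 mol
Divide by the smallest (0.047672 mol): C 1.000, H 1.750
Multiplying each by 4 gives whole numbers: C 4.00, H 7.00
Empirical formula: C4H7
Empirical-formula mass = 55.10 g/mol; 110 ÷ 55.10 ≈ 2, so the molecular formula is C8H14.

C8H14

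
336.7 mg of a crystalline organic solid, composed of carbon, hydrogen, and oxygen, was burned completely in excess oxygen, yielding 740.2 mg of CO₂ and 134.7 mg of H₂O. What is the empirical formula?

C9H8O4

mol C = 0.7402 g CO₂ ÷ 44.009 g/mol = 0.016819 mol
mol H = 2 × 0.1347 g H₂O ÷ 18.015 g/mol = 0.014954 mol
mass O = 0.3367 − (0.20202 + 0.015074) = 0.11961 g → mol O = 0.11961 ÷ 15.999 = 0.0074761 mol
Divide by the smallest (0.0074761 mol): C 2.250, H 2.000, O 1.000
Multiplying each by 4 gives whole numbers: C 9.00, H 8.00, O 4.00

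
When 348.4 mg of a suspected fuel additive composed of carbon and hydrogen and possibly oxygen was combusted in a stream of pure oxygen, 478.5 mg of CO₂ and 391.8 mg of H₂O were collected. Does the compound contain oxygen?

mol C = 0.4785 g CO₂ ÷ 44.009 g/mol = 0.010873 mol
mol H = 2 × 0.3918 g H₂O ÷ 18.015 g/mol = 0.043497 mol
C and H account for only 0.17444 g of the 0.3484 g sample; the remaining 0.17396 g must be oxygen.

yes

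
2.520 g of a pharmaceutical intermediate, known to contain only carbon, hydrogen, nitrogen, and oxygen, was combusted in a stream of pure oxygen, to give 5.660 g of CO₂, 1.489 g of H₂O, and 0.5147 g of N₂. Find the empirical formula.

mol C = 5.660 g CO₂ ÷ 44.009 g/mol = 0.12861 mol
mol H = 2 × 1.489 g H₂O ÷ 18.015 g/mol = 0.16531 mol
mol N = 2 × 0.5147 g N₂ ÷ 28.014 g/mol = 0.036746 mol
mass O = 2.520 − (1.5447 + 0.16663 + 0.51470) = 0.29394 g → mol O = 0.29394 ÷ 15.999 = 0.018372 mol
Divide by the smallest (0.018372 mol): C 7.000, H 8.998, N 2.000, O 1.000

C7H9N2O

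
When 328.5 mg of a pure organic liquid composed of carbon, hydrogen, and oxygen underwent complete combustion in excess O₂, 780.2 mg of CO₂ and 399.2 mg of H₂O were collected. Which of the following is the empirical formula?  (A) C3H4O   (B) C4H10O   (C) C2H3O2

(B) C4H10O

mol C = 0.7802 g CO₂ ÷ 44.009 g/mol = 0.017728 mol
mol H = 2 × 0.3992 g H₂O ÷ 18.015 g/mol = 0.044319 mol
mass O = 0.3285 − (0.21293 + 0.044673) = 0.070894 g → mol O = 0.070894 ÷ 15.999 = 0.0044311 mol
Divide by the smallest (0.0044311 mol): C 4.001, H 10.002, O 1.000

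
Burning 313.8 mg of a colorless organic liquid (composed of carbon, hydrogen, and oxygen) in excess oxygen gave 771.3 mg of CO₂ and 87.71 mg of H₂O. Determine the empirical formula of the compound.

C9H5O3

mol C = 0.7713 g CO₂ ÷ 44.009 g/mol = 0.017526 mol
mol H = 2 × 0.08771 g H₂O ÷ 18.015 g/mol = 0.0097374 mol
mass O = 0.3138 − (0.21050 + 0.0098153) = 0.093480 g → mol O = 0.093480 ÷ 15.999 = 0.0058429 mol
Divide by the smallest (0.0058429 mol): C 3.000, H 1.667, O 1.000
Multiplying each by 3 gives whole numbers: C 9.00, H 5.00, O 3.00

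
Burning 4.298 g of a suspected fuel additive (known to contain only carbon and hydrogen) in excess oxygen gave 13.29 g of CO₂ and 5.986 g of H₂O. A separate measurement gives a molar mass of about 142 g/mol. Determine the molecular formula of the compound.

C10H22

mol C = 13.29 g CO₂ ÷ 44.009 g/mol = 0.30198 mol
mol H = 2 × 5.986 g H₂O ÷ 18.015 g/mol = 0.66456 mol
Divide by the smallest (0.30198 mol): C 1.000, H 2.201
Multiplying each by 5 gives whole numbers: C 5.00, H 11.00
Empirical formula: C5H11
Empirical-formula mass = 71.14 g/mol; 142 ÷ 71.14 ≈ 2, so the molecular formula is C10H22.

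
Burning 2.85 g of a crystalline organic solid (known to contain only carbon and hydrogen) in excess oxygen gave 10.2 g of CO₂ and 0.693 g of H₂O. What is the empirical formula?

mol C = 10.2 g CO₂ ÷ 44.009 g/mol = 0.2318 mol
mol H = 2 × 0.693 g H₂O ÷ 18.015 g/mol = 0.07694 mol
Divide by the smallest (0.07694 mol): C 3.013, H 1.000

C3H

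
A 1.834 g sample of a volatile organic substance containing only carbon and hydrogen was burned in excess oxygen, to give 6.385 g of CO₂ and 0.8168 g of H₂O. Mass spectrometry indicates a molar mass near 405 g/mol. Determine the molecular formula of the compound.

mol C = 6.385 g CO₂ ÷ 44.009 g/mol = 0.14508 mol
mol H = 2 × 0.8168 g H₂O ÷ 18.015 g/mol = 0.090680 mol
Divide by the smallest (0.090680 mol): C 1.600, H 1.000
Multiplying each by 5 gives whole numbers: C 8.00, H 5.00
Empirical formula: C8H5
Empirical-formula mass = 101.13 g/mol; 405 ÷ 101.13 ≈ 4, so the molecular formula is C32H20.

C32H20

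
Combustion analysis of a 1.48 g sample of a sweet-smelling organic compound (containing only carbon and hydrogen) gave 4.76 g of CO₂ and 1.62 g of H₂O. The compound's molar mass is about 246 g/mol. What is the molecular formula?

mol C = 4.76 g CO₂ ÷ 44.009 g/mol = 0.1082 mol
mol H = 2 × 1.62 g H₂O ÷ 18.015 g/mol = 0.1799 mol
Divide by the smallest (0.1082 mol): C 1.000, H 1.663
Multiplying each by 3 gives whole numbers: C 3.00, H 4.99
Empirical formula: C3H5
Empirical-formula mass = 41.07 g/mol; 246 ÷ 41.07 ≈ 6, so the molecular formula is C18H30.

C18H30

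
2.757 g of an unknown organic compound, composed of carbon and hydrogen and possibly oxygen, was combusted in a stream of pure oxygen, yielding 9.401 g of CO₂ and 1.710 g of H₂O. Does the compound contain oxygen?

no

mol C = 9.401 g CO₂ ÷ 44.009 g/mol = 0.21362 mol
mol H = 2 × 1.710 g H₂O ÷ 18.015 g/mol = 0.18984 mol
C and H together account for 2.7571 g — essentially the entire 2.757 g sample — so the compound contains no oxygen.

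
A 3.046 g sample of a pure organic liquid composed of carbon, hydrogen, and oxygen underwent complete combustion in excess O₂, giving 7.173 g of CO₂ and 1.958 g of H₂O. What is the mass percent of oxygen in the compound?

mol C = 7.173 g CO₂ ÷ 44.009 g/mol = 0.16299 mol
mol H = 2 × 1.958 g H₂O ÷ 18.015 g/mol = 0.21737 mol
mass O = 3.046 − (1.9577 + 0.21911) = 0.86922 g → mol O = 0.86922 ÷ 15.999 = 0.054330 mol
mass % O = 0.86922 g ÷ 3.046 g × 100%

28.54%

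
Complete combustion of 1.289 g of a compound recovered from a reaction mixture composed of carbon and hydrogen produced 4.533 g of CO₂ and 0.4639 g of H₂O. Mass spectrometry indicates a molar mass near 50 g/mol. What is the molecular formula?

mol C = 4.533 g CO₂ ÷ 44.009 g/mol = 0.10300 mol
mol H = 2 × 0.4639 g H₂O ÷ 18.015 g/mol = 0.051502 mol
Divide by the smallest (0.051502 mol): C 2.000, H 1.000
Empirical formula: C2H
Empirical-formula mass = 25.03 g/mol; 50 ÷ 25.03 ≈ 2, so the molecular formula is C4H2.

C4H2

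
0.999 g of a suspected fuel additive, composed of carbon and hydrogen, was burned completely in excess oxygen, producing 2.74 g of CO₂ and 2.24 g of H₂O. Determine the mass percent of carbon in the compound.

74.9%

mol C = 2.74 g CO₂ ÷ 44.009 g/mol = 0.06226 mol
mol H = 2 × 2.24 g H₂O ÷ 18.015 g/mol = 0.2487 mol
mass % C = 0.7478 g ÷ 0.999 g × 100%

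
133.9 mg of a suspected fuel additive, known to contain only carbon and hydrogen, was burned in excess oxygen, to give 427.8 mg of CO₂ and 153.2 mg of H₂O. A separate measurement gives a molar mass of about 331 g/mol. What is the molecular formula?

C24H42

mol C = 0.4278 g CO₂ ÷ 44.009 g/mol = 0.0097207 mol
mol H = 2 × 0.1532 g H₂O ÷ 18.015 g/mol = 0.017008 mol
Divide by the smallest (0.0097207 mol): C 1.000, H 1.750
Multiplying each by 4 gives whole numbers: C 4.00, H 7.00
Empirical formula: C4H7
Empirical-formula mass = 55.10 g/mol; 331 ÷ 55.10 ≈ 6, so the molecular formula is C24H42.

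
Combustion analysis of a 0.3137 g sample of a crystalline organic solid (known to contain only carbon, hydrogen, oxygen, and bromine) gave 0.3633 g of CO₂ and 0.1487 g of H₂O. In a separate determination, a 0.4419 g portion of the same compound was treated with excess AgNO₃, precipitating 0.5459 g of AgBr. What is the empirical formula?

C4H8BrO

mol C = 0.3633 g CO₂ ÷ 44.009 g/mol = 0.0082551 mol
mol H = 2 × 0.1487 g H₂O ÷ 18.015 g/mol = 0.016508 mol
From the AgBr data: mol Br per gram of compound = (0.5459 ÷ 187.772) ÷ 0.4419 = 0.0065790 mol/g, so in the 0.3137 g combustion sample mol Br = 0.0020638 mol
mass O = 0.3137 − (0.099152 + 0.016641 + 0.16491) = 0.032999 g → mol O = 0.032999 ÷ 15.999 = 0.0020626 mol
Divide by the smallest (0.0020626 mol): C 4.002, H 8.004, Br 1.001, O 1.000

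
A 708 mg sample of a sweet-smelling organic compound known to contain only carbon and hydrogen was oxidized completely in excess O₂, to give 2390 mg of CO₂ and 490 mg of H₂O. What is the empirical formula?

CH

mol C = 2.39 g CO₂ ÷ 44.009 g/mol = 0.05431 mol
mol H = 2 × 0.490 g H₂O ÷ 18.015 g/mol = 0.05440 mol
Divide by the smallest (0.05431 mol): C 1.000, H 1.002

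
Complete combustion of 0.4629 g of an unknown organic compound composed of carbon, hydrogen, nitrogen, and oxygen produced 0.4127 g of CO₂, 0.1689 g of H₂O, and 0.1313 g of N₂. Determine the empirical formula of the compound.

mol C = 0.4127 g CO₂ ÷ 44.009 g/mol = 0.0093776 mol
mol H = 2 × 0.1689 g H₂O ÷ 18.015 g/mol = 0.018751 mol
mol N = 2 × 0.1313 g N₂ ÷ 28.014 g/mol = 0.0093739 mol
mass O = 0.4629 − (0.11263 + 0.018901 + 0.13130) = 0.20006 g → mol O = 0.20006 ÷ 15.999 = 0.012505 mol
Divide by the smallest (0.0093739 mol): C 1.000, H 2.000, N 1.000, O 1.334
Multiplying each by 3 gives whole numbers: C 3.00, H 6.00, N 3.00, O 4.00

C3H6N3O4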